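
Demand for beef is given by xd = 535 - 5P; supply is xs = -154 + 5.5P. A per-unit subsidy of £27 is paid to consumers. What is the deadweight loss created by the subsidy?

Pre-subsidy: 535 - 5P = -154 + 5.5P gives P* = 1378/21, x* = 4345/21.
With the rebate, buyers effectively pay Pb = Ps − 27, where Ps is the price sellers receive.
Demand in terms of Ps becomes xd = 535 − 5(Ps − 27) = 670 - 5Ps. Setting this equal to supply: 670 - 5Ps = -154 + 5.5Ps, so Ps = 1648/21.
Buyers pay Pb = 1648/21 − 27 = 1081/21; x' = -154 + 5.5·(1648/21) = 5830/21.
The subsidy expands output by 5830/21 − 4345/21 = 495/7 past the efficient level; on those units the gap between marginal cost and willingness to pay runs from 0 up to 27.
DWL = ½ × 27 × 495/7 = 13365/14.

Deadweight loss = 13365/14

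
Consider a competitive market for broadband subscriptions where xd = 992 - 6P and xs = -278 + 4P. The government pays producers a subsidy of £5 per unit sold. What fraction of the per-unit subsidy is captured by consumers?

Consumer share = 0.4

Pre-subsidy: 992 - 6P = -278 + 4P gives P* = 127, x* = 230.
With the subsidy, sellers receive Ps = Pb + 5 for each unit, where Pb is the price buyers pay.
Supply in terms of Pb becomes xs = -278 + 4(Pb + 5) = -258 + 4Pb. Setting this equal to demand: 992 - 6Pb = -258 + 4Pb, so Pb = 125.
Sellers receive Ps = 125 + 5 = 130; x' = 992 − 6·125 = 242.
Buyers' price falls by P* − Pb = 127 − 125 = 2; sellers' price rises by Ps − P* = 130 − 127 = 3.
So consumers capture 2/5 = 0.4 of each unit of subsidy.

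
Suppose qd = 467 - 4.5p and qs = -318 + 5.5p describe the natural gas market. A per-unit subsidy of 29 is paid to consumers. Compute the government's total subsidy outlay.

Government cost = 5380.225

Pre-subsidy: 467 - 4.5p = -318 + 5.5p gives p* = 78.5, q* = 113.75.
With the rebate, buyers effectively pay pb = ps − 29, where ps is the price sellers receive.
Demand in terms of ps becomes qd = 467 − 4.5(ps − 29) = 597.5 - 4.5ps. Setting this equal to supply: 597.5 - 4.5ps = -318 + 5.5ps, so ps = 91.55.
Buyers pay pb = 91.55 − 29 = 62.55; q' = -318 + 5.5·91.55 = 185.525.
Government outlay = subsidy × quantity = 29 × 185.525 = 5380.225.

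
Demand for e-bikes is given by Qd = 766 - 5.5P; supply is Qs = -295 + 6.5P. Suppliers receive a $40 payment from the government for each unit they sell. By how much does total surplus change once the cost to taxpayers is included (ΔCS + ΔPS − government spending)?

Pre-subsidy: 766 - 5.5P = -295 + 6.5P gives P* = 1061/12, Q* = 6713/24.
With the subsidy, sellers receive Ps = Pb + 40 for each unit, where Pb is the price buyers pay.
Supply in terms of Pb becomes Qs = -295 + 6.5(Pb + 40) = -35 + 6.5Pb. Setting this equal to demand: 766 - 5.5Pb = -35 + 6.5Pb, so Pb = 66.75.
Sellers receive Ps = 66.75 + 40 = 106.75; Q' = 766 − 5.5·66.75 = 398.875.
ΔCS = ½(6713/24 + 398.875)(1061/12 − 66.75) = 529295/72; ΔPS = ½(6713/24 + 398.875)(106.75 − 1061/12) = 447865/72.
Government spending = 40 × 398.875 = 15955.
Net change = 529295/72 + 447865/72 − 15955 = -7150/3. The loss equals the DWL triangle ½·40·715/6.

Net change in total surplus = -7150/3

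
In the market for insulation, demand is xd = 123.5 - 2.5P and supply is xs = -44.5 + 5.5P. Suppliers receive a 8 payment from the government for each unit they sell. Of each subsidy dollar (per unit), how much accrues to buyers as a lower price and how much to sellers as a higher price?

Buyers gain 5.5 per unit; sellers gain 2.5 per unit

Pre-subsidy: 123.5 - 2.5P = -44.5 + 5.5P gives P* = 21, x* = 71.
With the subsidy, sellers receive Ps = Pb + 8 for each unit, where Pb is the price buyers pay.
Supply in terms of Pb becomes xs = -44.5 + 5.5(Pb + 8) = -0.5 + 5.5Pb. Setting this equal to demand: 123.5 - 2.5Pb = -0.5 + 5.5Pb, so Pb = 15.5.
Sellers receive Ps = 15.5 + 8 = 23.5; x' = 123.5 − 2.5·15.5 = 84.75.
Buyers' price falls by P* − Pb = 21 − 15.5 = 5.5; sellers' price rises by Ps − P* = 23.5 − 21 = 2.5.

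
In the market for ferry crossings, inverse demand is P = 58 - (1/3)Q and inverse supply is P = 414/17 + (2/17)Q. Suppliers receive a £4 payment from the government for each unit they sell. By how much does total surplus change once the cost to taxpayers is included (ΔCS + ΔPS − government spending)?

Net change in total surplus = -408/23

Pre-subsidy: 58 - (1/3)Q = 414/17 + (2/17)Q gives Q* = 1716/23 and P* = 762/23.
With the subsidy, sellers receive Ps = Pb + 4 for each unit, where Pb is the price buyers pay.
On the curves, Pb = 58 - (1/3)Q and Ps = 414/17 + (2/17)Q; the wedge Ps − Pb = 4 gives 414/17 + (2/17)Q − (58 - (1/3)Q) = 4, so Q' = 1920/23.
Then Pb = 58 − (1/3)·(1920/23) = 694/23 and Ps = 414/17 + (2/17)·(1920/23) = 786/23.
ΔCS = ½(1716/23 + 1920/23)(762/23 − 694/23) = 123624/529; ΔPS = ½(1716/23 + 1920/23)(786/23 − 762/23) = 43632/529.
Government spending = 4 × 1920/23 = 7680/23.
Net change = 123624/529 + 43632/529 − 7680/23 = -408/23. The loss equals the DWL triangle ½·4·204/23.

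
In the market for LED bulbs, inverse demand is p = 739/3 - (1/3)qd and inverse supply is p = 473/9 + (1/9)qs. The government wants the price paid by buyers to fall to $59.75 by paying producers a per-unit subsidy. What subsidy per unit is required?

Required subsidy s = $55 per unit

At a buyer price of 59.75, quantity demanded is 739 − 3·59.75 = 559.75.
Sellers supply 559.75 only when they receive ps = 473/9 + (1/9)·559.75 = 114.75.
s = ps − pb = 114.75 − 59.75 = 55.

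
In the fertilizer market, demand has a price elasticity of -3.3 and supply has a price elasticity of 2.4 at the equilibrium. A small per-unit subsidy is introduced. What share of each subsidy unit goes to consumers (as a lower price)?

Consumer share = 8/19

For a small subsidy around the equilibrium, the benefit split depends on the relative slopes, which at a point are proportional to the elasticities.
Buyer share = εs/(εs + |εd|) = 2.4/(2.4 + 3.3) = 8/19; seller share = |εd|/(εs + |εd|) = 11/19.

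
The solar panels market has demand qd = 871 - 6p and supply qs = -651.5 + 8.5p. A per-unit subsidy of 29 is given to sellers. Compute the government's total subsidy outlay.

Government cost = 9947

Pre-subsidy: 871 - 6p = -651.5 + 8.5p gives p* = 105, q* = 241.
With the subsidy, sellers receive ps = pb + 29 for each unit, where pb is the price buyers pay.
Supply in terms of pb becomes qs = -651.5 + 8.5(pb + 29) = -405 + 8.5pb. Setting this equal to demand: 871 - 6pb = -405 + 8.5pb, so pb = 88.
Sellers receive ps = 88 + 29 = 117; q' = 871 − 6·88 = 343.
Government outlay = subsidy × quantity = 29 × 343 = 9947.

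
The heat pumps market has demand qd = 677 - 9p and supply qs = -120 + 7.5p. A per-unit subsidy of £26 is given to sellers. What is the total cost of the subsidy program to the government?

Pre-subsidy: 677 - 9p = -120 + 7.5p gives p* = 1594/33, q* = 2665/11.
With the subsidy, sellers receive ps = pb + 26 for each unit, where pb is the price buyers pay.
Supply in terms of pb becomes qs = -120 + 7.5(pb + 26) = 75 + 7.5pb. Setting this equal to demand: 677 - 9pb = 75 + 7.5pb, so pb = 1204/33.
Sellers receive ps = 1204/33 + 26 = 2062/33; q' = 677 − 9·(1204/33) = 3835/11.
Government outlay = subsidy × quantity = 26 × 3835/11 = 99710/11.

Government cost = 99710/11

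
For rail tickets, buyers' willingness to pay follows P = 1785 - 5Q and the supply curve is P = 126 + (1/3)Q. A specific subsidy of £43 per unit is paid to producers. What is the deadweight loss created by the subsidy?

Pre-subsidy: 1785 - 5Q = 126 + (1/3)Q gives Q* = 311.0625 and P* = 229.6875.
With the subsidy, sellers receive Ps = Pb + 43 for each unit, where Pb is the price buyers pay.
On the curves, Pb = 1785 - 5Q and Ps = 126 + (1/3)Q; the wedge Ps − Pb = 43 gives 126 + (1/3)Q − (1785 - 5Q) = 43, so Q' = 319.125.
Then Pb = 1785 − 5·319.125 = 189.375 and Ps = 126 + (1/3)·319.125 = 232.375.
The subsidy expands output by 319.125 − 311.0625 = 8.0625 past the efficient level; on those units the gap between marginal cost and willingness to pay runs from 0 up to 43.
DWL = ½ × 43 × 8.0625 = 173.34375.

Deadweight loss = £173.34375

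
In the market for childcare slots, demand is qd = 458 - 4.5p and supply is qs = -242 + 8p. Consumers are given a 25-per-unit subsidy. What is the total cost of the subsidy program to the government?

Government cost = 6950

Pre-subsidy: 458 - 4.5p = -242 + 8p gives p* = 56, q* = 206.
With the rebate, buyers effectively pay pb = ps − 25, where ps is the price sellers receive.
Demand in terms of ps becomes qd = 458 − 4.5(ps − 25) = 570.5 - 4.5ps. Setting this equal to supply: 570.5 - 4.5ps = -242 + 8ps, so ps = 65.
Buyers pay pb = 65 − 25 = 40; q' = -242 + 8·65 = 278.
Government outlay = subsidy × quantity = 25 × 278 = 6950.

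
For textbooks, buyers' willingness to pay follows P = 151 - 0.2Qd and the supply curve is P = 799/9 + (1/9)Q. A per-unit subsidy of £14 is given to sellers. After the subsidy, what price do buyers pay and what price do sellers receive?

Pre-subsidy: 151 - 0.2Q = 799/9 + (1/9)Q gives Q* = 200 and P* = 111.
With the subsidy, sellers receive Ps = Pb + 14 for each unit, where Pb is the price buyers pay.
On the curves, Pb = 151 - 0.2Q and Ps = 799/9 + (1/9)Q; the wedge Ps − Pb = 14 gives 799/9 + (1/9)Q − (151 - 0.2Q) = 14, so Q' = 245.
Then Pb = 151 − 0.2·245 = 102 and Ps = 799/9 + (1/9)·245 = 116.

Buyers pay £102; sellers receive £116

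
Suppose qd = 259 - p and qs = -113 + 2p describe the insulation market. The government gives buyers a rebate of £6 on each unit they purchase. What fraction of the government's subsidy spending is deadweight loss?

DWL / government spending = 2/139

Pre-subsidy: 259 - p = -113 + 2p gives p* = 124, q* = 135.
With the rebate, buyers effectively pay pb = ps − 6, where ps is the price sellers receive.
Demand in terms of ps becomes qd = 259 − 1(ps − 6) = 265 - ps. Setting this equal to supply: 265 - ps = -113 + 2ps, so ps = 126.
Buyers pay pb = 126 − 6 = 120; q' = -113 + 2·126 = 139.
ΔCS = ½(135 + 139)(124 − 120) = 548; ΔPS = ½(135 + 139)(126 − 124) = 274.
Government spending = 6 × 139 = 834.
DWL = ½ × 6 × (139 − 135) = 12; fraction = 12 / 834 = 2/139.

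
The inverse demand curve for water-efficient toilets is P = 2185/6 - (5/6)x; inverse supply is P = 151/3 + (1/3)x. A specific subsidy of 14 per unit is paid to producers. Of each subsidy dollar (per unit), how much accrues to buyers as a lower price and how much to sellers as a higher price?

Buyers gain 10 per unit; sellers gain 4 per unit

Pre-subsidy: 2185/6 - (5/6)x = 151/3 + (1/3)x gives x* = 269 and P* = 140.
With the subsidy, sellers receive Ps = Pb + 14 for each unit, where Pb is the price buyers pay.
On the curves, Pb = 2185/6 - (5/6)x and Ps = 151/3 + (1/3)x; the wedge Ps − Pb = 14 gives 151/3 + (1/3)x − (2185/6 - (5/6)x) = 14, so x' = 281.
Then Pb = 2185/6 − (5/6)·281 = 130 and Ps = 151/3 + (1/3)·281 = 144.
Buyers' price falls by P* − Pb = 140 − 130 = 10; sellers' price rises by Ps − P* = 144 − 140 = 4.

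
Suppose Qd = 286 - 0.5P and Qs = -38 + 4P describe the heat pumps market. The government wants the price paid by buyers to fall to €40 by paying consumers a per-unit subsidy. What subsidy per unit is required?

At a buyer price of 40, quantity demanded is 286 − 0.5·40 = 266.
Sellers supply 266 only when they receive Ps with -38 + 4·Ps = 266, i.e. Ps = 76.
s = Ps − Pb = 76 − 40 = 36.

Required subsidy s = €36 per unit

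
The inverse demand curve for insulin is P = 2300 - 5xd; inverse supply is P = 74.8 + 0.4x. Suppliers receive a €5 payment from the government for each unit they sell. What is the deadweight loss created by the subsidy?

Pre-subsidy: 2300 - 5x = 74.8 + 0.4x gives x* = 11126/27 and P* = 6470/27.
With the subsidy, sellers receive Ps = Pb + 5 for each unit, where Pb is the price buyers pay.
On the curves, Pb = 2300 - 5x and Ps = 74.8 + 0.4x; the wedge Ps − Pb = 5 gives 74.8 + 0.4x − (2300 - 5x) = 5, so x' = 413.
Then Pb = 2300 − 5·413 = 235 and Ps = 74.8 + 0.4·413 = 240.
The subsidy expands output by 413 − 11126/27 = 25/27 past the efficient level; on those units the gap between marginal cost and willingness to pay runs from 0 up to 5.
DWL = ½ × 5 × 25/27 = 125/54.

Deadweight loss = 125/54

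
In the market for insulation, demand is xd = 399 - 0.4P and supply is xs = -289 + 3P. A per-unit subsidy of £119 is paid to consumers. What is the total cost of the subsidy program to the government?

Government cost = £42847

Pre-subsidy: 399 - 0.4P = -289 + 3P gives P* = 3440/17, x* = 5407/17.
With the rebate, buyers effectively pay Pb = Ps − 119, where Ps is the price sellers receive.
Demand in terms of Ps becomes xd = 399 − 0.4(Ps − 119) = 446.6 - 0.4Ps. Setting this equal to supply: 446.6 - 0.4Ps = -289 + 3Ps, so Ps = 3678/17.
Buyers pay Pb = 3678/17 − 119 = 1655/17; x' = -289 + 3·(3678/17) = 6121/17.
Government outlay = subsidy × quantity = 119 × 6121/17 = 42847.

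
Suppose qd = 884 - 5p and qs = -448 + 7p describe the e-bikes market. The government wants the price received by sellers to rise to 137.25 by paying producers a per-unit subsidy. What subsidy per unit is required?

At a seller price of 137.25, quantity supplied is -448 + 7·137.25 = 512.75.
Buyers absorb 512.75 only when they pay pb with 884 − 5·pb = 512.75, i.e. pb = 74.25.
s = ps − pb = 137.25 − 74.25 = 63.

Required subsidy s = 63 per unit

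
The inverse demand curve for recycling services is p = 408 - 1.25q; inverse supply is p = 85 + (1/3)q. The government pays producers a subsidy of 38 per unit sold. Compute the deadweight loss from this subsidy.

Pre-subsidy: 408 - 1.25q = 85 + (1/3)q gives q* = 204 and p* = 153.
With the subsidy, sellers receive ps = pb + 38 for each unit, where pb is the price buyers pay.
On the curves, pb = 408 - 1.25q and ps = 85 + (1/3)q; the wedge ps − pb = 38 gives 85 + (1/3)q − (408 - 1.25q) = 38, so q' = 228.
Then pb = 408 − 1.25·228 = 123 and ps = 85 + (1/3)·228 = 161.
The subsidy expands output by 228 − 204 = 24 past the efficient level; on those units the gap between marginal cost and willingness to pay runs from 0 up to 38.
DWL = ½ × 38 × 24 = 456.

Deadweight loss = 456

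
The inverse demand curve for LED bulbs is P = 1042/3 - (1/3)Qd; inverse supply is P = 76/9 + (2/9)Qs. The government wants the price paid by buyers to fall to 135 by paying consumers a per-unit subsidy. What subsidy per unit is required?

Required subsidy s = 15 per unit

At a buyer price of 135, quantity demanded is 1042 − 3·135 = 637.
Sellers supply 637 only when they receive Ps = 76/9 + (2/9)·637 = 150.
s = Ps − Pb = 150 − 135 = 15.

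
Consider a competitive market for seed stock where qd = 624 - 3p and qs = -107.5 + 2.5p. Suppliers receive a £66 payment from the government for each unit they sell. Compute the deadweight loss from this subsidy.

Pre-subsidy: 624 - 3p = -107.5 + 2.5p gives p* = 133, q* = 225.
With the subsidy, sellers receive ps = pb + 66 for each unit, where pb is the price buyers pay.
Supply in terms of pb becomes qs = -107.5 + 2.5(pb + 66) = 57.5 + 2.5pb. Setting this equal to demand: 624 - 3pb = 57.5 + 2.5pb, so pb = 103.
Sellers receive ps = 103 + 66 = 169; q' = 624 − 3·103 = 315.
The subsidy expands output by 315 − 225 = 90 past the efficient level; on those units the gap between marginal cost and willingness to pay runs from 0 up to 66.
DWL = ½ × 66 × 90 = 2970.

Deadweight loss = £2970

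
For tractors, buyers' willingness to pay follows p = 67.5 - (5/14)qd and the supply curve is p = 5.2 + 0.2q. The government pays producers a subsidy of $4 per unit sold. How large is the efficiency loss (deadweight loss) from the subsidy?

Pre-subsidy: 67.5 - (5/14)q = 5.2 + 0.2q gives q* = 4361/39 and p* = 1075/39.
With the subsidy, sellers receive ps = pb + 4 for each unit, where pb is the price buyers pay.
On the curves, pb = 67.5 - (5/14)q and ps = 5.2 + 0.2q; the wedge ps − pb = 4 gives 5.2 + 0.2q − (67.5 - (5/14)q) = 4, so q' = 119.
Then pb = 67.5 − (5/14)·119 = 25 and ps = 5.2 + 0.2·119 = 29.
The subsidy expands output by 119 − 4361/39 = 280/39 past the efficient level; on those units the gap between marginal cost and willingness to pay runs from 0 up to 4.
DWL = ½ × 4 × 280/39 = 560/39.

Deadweight loss = 560/39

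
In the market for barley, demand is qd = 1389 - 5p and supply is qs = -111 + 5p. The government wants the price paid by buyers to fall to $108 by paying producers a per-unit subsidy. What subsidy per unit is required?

Required subsidy s = $84 per unit

At a buyer price of 108, quantity demanded is 1389 − 5·108 = 849.
Sellers supply 849 only when they receive ps with -111 + 5·ps = 849, i.e. ps = 192.
s = ps − pb = 192 − 108 = 84.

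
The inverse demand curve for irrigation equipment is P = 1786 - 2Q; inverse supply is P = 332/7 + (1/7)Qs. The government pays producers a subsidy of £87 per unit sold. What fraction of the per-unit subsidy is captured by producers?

Pre-subsidy: 1786 - 2Q = 332/7 + (1/7)Q gives Q* = 2434/3 and P* = 490/3.
With the subsidy, sellers receive Ps = Pb + 87 for each unit, where Pb is the price buyers pay.
On the curves, Pb = 1786 - 2Q and Ps = 332/7 + (1/7)Q; the wedge Ps − Pb = 87 gives 332/7 + (1/7)Q − (1786 - 2Q) = 87, so Q' = 12779/15.
Then Pb = 1786 − 2·(12779/15) = 1232/15 and Ps = 332/7 + (1/7)·(12779/15) = 2537/15.
Buyers' price falls by P* − Pb = 490/3 − 1232/15 = 81.2; sellers' price rises by Ps − P* = 2537/15 − 490/3 = 5.8.
So producers capture 5.8/87 = 1/15 of each unit of subsidy.

Producer share = 1/15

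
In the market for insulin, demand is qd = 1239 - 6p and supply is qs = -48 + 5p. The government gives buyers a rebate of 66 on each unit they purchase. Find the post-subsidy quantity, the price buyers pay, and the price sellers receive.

Pre-subsidy: 1239 - 6p = -48 + 5p gives p* = 117, q* = 537.
With the rebate, buyers effectively pay pb = ps − 66, where ps is the price sellers receive.
Demand in terms of ps becomes qd = 1239 − 6(ps − 66) = 1635 - 6ps. Setting this equal to supply: 1635 - 6ps = -48 + 5ps, so ps = 153.
Buyers pay pb = 153 − 66 = 87; q' = -48 + 5·153 = 717.

q' = 717; buyers pay 87; sellers receive 153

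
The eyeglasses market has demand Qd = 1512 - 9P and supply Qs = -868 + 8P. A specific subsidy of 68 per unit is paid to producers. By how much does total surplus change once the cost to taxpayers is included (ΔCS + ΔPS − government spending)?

Net change in total surplus = -9792

Pre-subsidy: 1512 - 9P = -868 + 8P gives P* = 140, Q* = 252.
With the subsidy, sellers receive Ps = Pb + 68 for each unit, where Pb is the price buyers pay.
Supply in terms of Pb becomes Qs = -868 + 8(Pb + 68) = -324 + 8Pb. Setting this equal to demand: 1512 - 9Pb = -324 + 8Pb, so Pb = 108.
Sellers receive Ps = 108 + 68 = 176; Q' = 1512 − 9·108 = 540.
ΔCS = ½(252 + 540)(140 − 108) = 12672; ΔPS = ½(252 + 540)(176 − 140) = 14256.
Government spending = 68 × 540 = 36720.
Net change = 12672 + 14256 − 36720 = -9792. The loss equals the DWL triangle ½·68·288.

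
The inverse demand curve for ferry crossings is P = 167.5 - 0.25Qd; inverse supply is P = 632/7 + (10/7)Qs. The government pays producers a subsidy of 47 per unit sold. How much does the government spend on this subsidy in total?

Government cost = 3478

Pre-subsidy: 167.5 - 0.25Q = 632/7 + (10/7)Q gives Q* = 46 and P* = 156.
With the subsidy, sellers receive Ps = Pb + 47 for each unit, where Pb is the price buyers pay.
On the curves, Pb = 167.5 - 0.25Q and Ps = 632/7 + (10/7)Q; the wedge Ps − Pb = 47 gives 632/7 + (10/7)Q − (167.5 - 0.25Q) = 47, so Q' = 74.
Then Pb = 167.5 − 0.25·74 = 149 and Ps = 632/7 + (10/7)·74 = 196.
Government outlay = subsidy × quantity = 47 × 74 = 3478.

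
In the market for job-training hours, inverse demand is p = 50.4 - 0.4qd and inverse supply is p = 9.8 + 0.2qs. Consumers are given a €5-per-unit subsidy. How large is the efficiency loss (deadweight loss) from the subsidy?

Deadweight loss = 125/6

Pre-subsidy: 50.4 - 0.4q = 9.8 + 0.2q gives q* = 203/3 and p* = 70/3.
With the rebate, buyers effectively pay pb = ps − 5, where ps is the price sellers receive.
On the curves, pb = 50.4 - 0.4q and ps = 9.8 + 0.2q; the wedge ps − pb = 5 gives 9.8 + 0.2q − (50.4 - 0.4q) = 5, so q' = 76.
Then pb = 50.4 − 0.4·76 = 20 and ps = 9.8 + 0.2·76 = 25.
The subsidy expands output by 76 − 203/3 = 25/3 past the efficient level; on those units the gap between marginal cost and willingness to pay runs from 0 up to 5.
DWL = ½ × 5 × 25/3 = 125/6.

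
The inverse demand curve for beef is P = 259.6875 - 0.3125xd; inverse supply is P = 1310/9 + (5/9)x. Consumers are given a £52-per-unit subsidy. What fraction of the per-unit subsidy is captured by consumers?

Consumer share = 0.36

Pre-subsidy: 259.6875 - 0.3125x = 1310/9 + (5/9)x gives x* = 131.48 and P* = 218.6.
With the rebate, buyers effectively pay Pb = Ps − 52, where Ps is the price sellers receive.
On the curves, Pb = 259.6875 - 0.3125x and Ps = 1310/9 + (5/9)x; the wedge Ps − Pb = 52 gives 1310/9 + (5/9)x − (259.6875 - 0.3125x) = 52, so x' = 191.384.
Then Pb = 259.6875 − 0.3125·191.384 = 199.88 and Ps = 1310/9 + (5/9)·191.384 = 251.88.
Buyers' price falls by P* − Pb = 218.6 − 199.88 = 18.72; sellers' price rises by Ps − P* = 251.88 − 218.6 = 33.28.
So consumers capture 18.72/52 = 0.36 of each unit of subsidy.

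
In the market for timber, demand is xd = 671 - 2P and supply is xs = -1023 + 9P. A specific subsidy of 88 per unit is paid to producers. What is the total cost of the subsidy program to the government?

Government cost = 44616

Pre-subsidy: 671 - 2P = -1023 + 9P gives P* = 154, x* = 363.
With the subsidy, sellers receive Ps = Pb + 88 for each unit, where Pb is the price buyers pay.
Supply in terms of Pb becomes xs = -1023 + 9(Pb + 88) = -231 + 9Pb. Setting this equal to demand: 671 - 2Pb = -231 + 9Pb, so Pb = 82.
Sellers receive Ps = 82 + 88 = 170; x' = 671 − 2·82 = 507.
Government outlay = subsidy × quantity = 88 × 507 = 44616.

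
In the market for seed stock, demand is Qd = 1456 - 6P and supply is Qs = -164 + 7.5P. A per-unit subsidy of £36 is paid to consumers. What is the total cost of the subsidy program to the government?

Pre-subsidy: 1456 - 6P = -164 + 7.5P gives P* = 120, Q* = 736.
With the rebate, buyers effectively pay Pb = Ps − 36, where Ps is the price sellers receive.
Demand in terms of Ps becomes Qd = 1456 − 6(Ps − 36) = 1672 - 6Ps. Setting this equal to supply: 1672 - 6Ps = -164 + 7.5Ps, so Ps = 136.
Buyers pay Pb = 136 − 36 = 100; Q' = -164 + 7.5·136 = 856.
Government outlay = subsidy × quantity = 36 × 856 = 30816.

Government cost = £30816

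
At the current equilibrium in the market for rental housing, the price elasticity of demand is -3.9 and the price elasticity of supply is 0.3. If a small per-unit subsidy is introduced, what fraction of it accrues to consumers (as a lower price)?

For a small subsidy around the equilibrium, the benefit split depends on the relative slopes, which at a point are proportional to the elasticities.
Buyer share = εs/(εs + |εd|) = 0.3/(0.3 + 3.9) = 1/14; seller share = |εd|/(εs + |εd|) = 13/14.

Consumer share = 1/14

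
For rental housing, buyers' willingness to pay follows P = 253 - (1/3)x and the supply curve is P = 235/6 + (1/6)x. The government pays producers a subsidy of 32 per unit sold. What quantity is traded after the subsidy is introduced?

Pre-subsidy: 253 - (1/3)x = 235/6 + (1/6)x gives x* = 1283/3 and P* = 994/9.
With the subsidy, sellers receive Ps = Pb + 32 for each unit, where Pb is the price buyers pay.
On the curves, Pb = 253 - (1/3)x and Ps = 235/6 + (1/6)x; the wedge Ps − Pb = 32 gives 235/6 + (1/6)x − (253 - (1/3)x) = 32, so x' = 1475/3.
Then Pb = 253 − (1/3)·(1475/3) = 802/9 and Ps = 235/6 + (1/6)·(1475/3) = 1090/9.

x' = 1475/3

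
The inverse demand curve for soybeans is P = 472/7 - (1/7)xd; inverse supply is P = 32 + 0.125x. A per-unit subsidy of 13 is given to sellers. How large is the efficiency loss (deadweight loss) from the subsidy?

Pre-subsidy: 472/7 - (1/7)x = 32 + 0.125x gives x* = 1984/15 and P* = 728/15.
With the subsidy, sellers receive Ps = Pb + 13 for each unit, where Pb is the price buyers pay.
On the curves, Pb = 472/7 - (1/7)x and Ps = 32 + 0.125x; the wedge Ps − Pb = 13 gives 32 + 0.125x − (472/7 - (1/7)x) = 13, so x' = 180.8.
Then Pb = 472/7 − (1/7)·180.8 = 41.6 and Ps = 32 + 0.125·180.8 = 54.6.
The subsidy expands output by 180.8 − 1984/15 = 728/15 past the efficient level; on those units the gap between marginal cost and willingness to pay runs from 0 up to 13.
DWL = ½ × 13 × 728/15 = 4732/15.

Deadweight loss = 4732/15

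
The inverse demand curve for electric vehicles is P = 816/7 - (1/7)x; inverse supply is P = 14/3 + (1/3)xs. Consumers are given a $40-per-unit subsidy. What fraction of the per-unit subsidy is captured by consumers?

Consumer share = 0.3

Pre-subsidy: 816/7 - (1/7)x = 14/3 + (1/3)x gives x* = 235 and P* = 83.
With the rebate, buyers effectively pay Pb = Ps − 40, where Ps is the price sellers receive.
On the curves, Pb = 816/7 - (1/7)x and Ps = 14/3 + (1/3)x; the wedge Ps − Pb = 40 gives 14/3 + (1/3)x − (816/7 - (1/7)x) = 40, so x' = 319.
Then Pb = 816/7 − (1/7)·319 = 71 and Ps = 14/3 + (1/3)·319 = 111.
Buyers' price falls by P* − Pb = 83 − 71 = 12; sellers' price rises by Ps − P* = 111 − 83 = 28.
So consumers capture 12/40 = 0.3 of each unit of subsidy.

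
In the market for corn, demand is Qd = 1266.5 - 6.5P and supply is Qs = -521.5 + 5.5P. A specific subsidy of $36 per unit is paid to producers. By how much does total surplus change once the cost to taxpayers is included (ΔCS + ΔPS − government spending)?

Pre-subsidy: 1266.5 - 6.5P = -521.5 + 5.5P gives P* = 149, Q* = 298.
With the subsidy, sellers receive Ps = Pb + 36 for each unit, where Pb is the price buyers pay.
Supply in terms of Pb becomes Qs = -521.5 + 5.5(Pb + 36) = -323.5 + 5.5Pb. Setting this equal to demand: 1266.5 - 6.5Pb = -323.5 + 5.5Pb, so Pb = 132.5.
Sellers receive Ps = 132.5 + 36 = 168.5; Q' = 1266.5 − 6.5·132.5 = 405.25.
ΔCS = ½(298 + 405.25)(149 − 132.5) = 5801.8125; ΔPS = ½(298 + 405.25)(168.5 − 149) = 6856.6875.
Government spending = 36 × 405.25 = 14589.
Net change = 5801.8125 + 6856.6875 − 14589 = -1930.5. The loss equals the DWL triangle ½·36·107.25.

Net change in total surplus = -$1930.5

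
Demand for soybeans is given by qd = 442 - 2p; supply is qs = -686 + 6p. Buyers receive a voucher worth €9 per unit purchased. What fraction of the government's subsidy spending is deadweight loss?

Pre-subsidy: 442 - 2p = -686 + 6p gives p* = 141, q* = 160.
With the rebate, buyers effectively pay pb = ps − 9, where ps is the price sellers receive.
Demand in terms of ps becomes qd = 442 − 2(ps − 9) = 460 - 2ps. Setting this equal to supply: 460 - 2ps = -686 + 6ps, so ps = 143.25.
Buyers pay pb = 143.25 − 9 = 134.25; q' = -686 + 6·143.25 = 173.5.
ΔCS = ½(160 + 173.5)(141 − 134.25) = 1125.5625; ΔPS = ½(160 + 173.5)(143.25 − 141) = 375.1875.
Government spending = 9 × 173.5 = 1561.5.
DWL = ½ × 9 × (173.5 − 160) = 60.75; fraction = 60.75 / 1561.5 = 27/694.

DWL / government spending = 27/694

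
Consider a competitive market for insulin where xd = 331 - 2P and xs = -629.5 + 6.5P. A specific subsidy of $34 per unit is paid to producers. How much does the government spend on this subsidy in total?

Government cost = $5338

Pre-subsidy: 331 - 2P = -629.5 + 6.5P gives P* = 113, x* = 105.
With the subsidy, sellers receive Ps = Pb + 34 for each unit, where Pb is the price buyers pay.
Supply in terms of Pb becomes xs = -629.5 + 6.5(Pb + 34) = -408.5 + 6.5Pb. Setting this equal to demand: 331 - 2Pb = -408.5 + 6.5Pb, so Pb = 87.
Sellers receive Ps = 87 + 34 = 121; x' = 331 − 2·87 = 157.
Government outlay = subsidy × quantity = 34 × 157 = 5338.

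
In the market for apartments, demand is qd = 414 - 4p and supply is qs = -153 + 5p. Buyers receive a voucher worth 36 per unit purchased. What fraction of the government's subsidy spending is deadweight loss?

Pre-subsidy: 414 - 4p = -153 + 5p gives p* = 63, q* = 162.
With the rebate, buyers effectively pay pb = ps − 36, where ps is the price sellers receive.
Demand in terms of ps becomes qd = 414 − 4(ps − 36) = 558 - 4ps. Setting this equal to supply: 558 - 4ps = -153 + 5ps, so ps = 79.
Buyers pay pb = 79 − 36 = 43; q' = -153 + 5·79 = 242.
ΔCS = ½(162 + 242)(63 − 43) = 4040; ΔPS = ½(162 + 242)(79 − 63) = 3232.
Government spending = 36 × 242 = 8712.
DWL = ½ × 36 × (242 − 162) = 1440; fraction = 1440 / 8712 = 20/121.

DWL / government spending = 20/121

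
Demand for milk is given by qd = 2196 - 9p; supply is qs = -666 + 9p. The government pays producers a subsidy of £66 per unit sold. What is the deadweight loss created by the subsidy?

Deadweight loss = £9801

Pre-subsidy: 2196 - 9p = -666 + 9p gives p* = 159, q* = 765.
With the subsidy, sellers receive ps = pb + 66 for each unit, where pb is the price buyers pay.
Supply in terms of pb becomes qs = -666 + 9(pb + 66) = -72 + 9pb. Setting this equal to demand: 2196 - 9pb = -72 + 9pb, so pb = 126.
Sellers receive ps = 126 + 66 = 192; q' = 2196 − 9·126 = 1062.
The subsidy expands output by 1062 − 765 = 297 past the efficient level; on those units the gap between marginal cost and willingness to pay runs from 0 up to 66.
DWL = ½ × 66 × 297 = 9801.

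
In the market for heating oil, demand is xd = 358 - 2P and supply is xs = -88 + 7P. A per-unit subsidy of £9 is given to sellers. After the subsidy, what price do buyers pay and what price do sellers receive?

Buyers pay 383/9; sellers receive 464/9

Pre-subsidy: 358 - 2P = -88 + 7P gives P* = 446/9, x* = 2330/9.
With the subsidy, sellers receive Ps = Pb + 9 for each unit, where Pb is the price buyers pay.
Supply in terms of Pb becomes xs = -88 + 7(Pb + 9) = -25 + 7Pb. Setting this equal to demand: 358 - 2Pb = -25 + 7Pb, so Pb = 383/9.
Sellers receive Ps = 383/9 + 9 = 464/9; x' = 358 − 2·(383/9) = 2456/9.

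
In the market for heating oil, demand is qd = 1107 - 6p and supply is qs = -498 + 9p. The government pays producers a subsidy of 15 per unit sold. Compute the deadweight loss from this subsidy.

Deadweight loss = 405

Pre-subsidy: 1107 - 6p = -498 + 9p gives p* = 107, q* = 465.
With the subsidy, sellers receive ps = pb + 15 for each unit, where pb is the price buyers pay.
Supply in terms of pb becomes qs = -498 + 9(pb + 15) = -363 + 9pb. Setting this equal to demand: 1107 - 6pb = -363 + 9pb, so pb = 98.
Sellers receive ps = 98 + 15 = 113; q' = 1107 − 6·98 = 519.
The subsidy expands output by 519 − 465 = 54 past the efficient level; on those units the gap between marginal cost and willingness to pay runs from 0 up to 15.
DWL = ½ × 15 × 54 = 405.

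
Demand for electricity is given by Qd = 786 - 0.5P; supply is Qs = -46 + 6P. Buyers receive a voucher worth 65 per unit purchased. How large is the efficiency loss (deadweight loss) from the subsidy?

Pre-subsidy: 786 - 0.5P = -46 + 6P gives P* = 128, Q* = 722.
With the rebate, buyers effectively pay Pb = Ps − 65, where Ps is the price sellers receive.
Demand in terms of Ps becomes Qd = 786 − 0.5(Ps − 65) = 818.5 - 0.5Ps. Setting this equal to supply: 818.5 - 0.5Ps = -46 + 6Ps, so Ps = 133.
Buyers pay Pb = 133 − 65 = 68; Q' = -46 + 6·133 = 752.
The subsidy expands output by 752 − 722 = 30 past the efficient level; on those units the gap between marginal cost and willingness to pay runs from 0 up to 65.
DWL = ½ × 65 × 30 = 975.

Deadweight loss = 975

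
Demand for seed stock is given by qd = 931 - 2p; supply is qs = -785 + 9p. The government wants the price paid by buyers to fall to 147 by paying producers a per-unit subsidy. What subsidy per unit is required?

At a buyer price of 147, quantity demanded is 931 − 2·147 = 637.
Sellers supply 637 only when they receive ps with -785 + 9·ps = 637, i.e. ps = 158.
s = ps − pb = 158 − 147 = 11.

Required subsidy s = 11 per unit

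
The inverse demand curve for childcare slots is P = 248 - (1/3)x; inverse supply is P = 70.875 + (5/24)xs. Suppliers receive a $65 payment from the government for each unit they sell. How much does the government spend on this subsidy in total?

Government cost = $29055

Pre-subsidy: 248 - (1/3)x = 70.875 + (5/24)x gives x* = 327 and P* = 139.
With the subsidy, sellers receive Ps = Pb + 65 for each unit, where Pb is the price buyers pay.
On the curves, Pb = 248 - (1/3)x and Ps = 70.875 + (5/24)x; the wedge Ps − Pb = 65 gives 70.875 + (5/24)x − (248 - (1/3)x) = 65, so x' = 447.
Then Pb = 248 − (1/3)·447 = 99 and Ps = 70.875 + (5/24)·447 = 164.
Government outlay = subsidy × quantity = 65 × 447 = 29055.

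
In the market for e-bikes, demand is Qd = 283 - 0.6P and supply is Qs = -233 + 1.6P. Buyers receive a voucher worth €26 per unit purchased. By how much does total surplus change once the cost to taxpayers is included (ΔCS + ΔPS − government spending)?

Pre-subsidy: 283 - 0.6P = -233 + 1.6P gives P* = 2580/11, Q* = 1565/11.
With the rebate, buyers effectively pay Pb = Ps − 26, where Ps is the price sellers receive.
Demand in terms of Ps becomes Qd = 283 − 0.6(Ps − 26) = 298.6 - 0.6Ps. Setting this equal to supply: 298.6 - 0.6Ps = -233 + 1.6Ps, so Ps = 2658/11.
Buyers pay Pb = 2658/11 − 26 = 2372/11; Q' = -233 + 1.6·(2658/11) = 8449/55.
ΔCS = ½(1565/11 + 8449/55)(2580/11 − 2372/11) = 1692496/605; ΔPS = ½(1565/11 + 8449/55)(2658/11 − 2580/11) = 634686/605.
Government spending = 26 × 8449/55 = 219674/55.
Net change = 1692496/605 + 634686/605 − 219674/55 = -8112/55. The loss equals the DWL triangle ½·26·624/55.

Net change in total surplus = -8112/55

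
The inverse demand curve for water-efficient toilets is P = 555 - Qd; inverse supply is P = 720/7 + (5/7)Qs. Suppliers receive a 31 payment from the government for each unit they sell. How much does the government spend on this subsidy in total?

Pre-subsidy: 555 - Q = 720/7 + (5/7)Q gives Q* = 263.75 and P* = 291.25.
With the subsidy, sellers receive Ps = Pb + 31 for each unit, where Pb is the price buyers pay.
On the curves, Pb = 555 - Q and Ps = 720/7 + (5/7)Q; the wedge Ps − Pb = 31 gives 720/7 + (5/7)Q − (555 - Q) = 31, so Q' = 1691/6.
Then Pb = 555 − 1·(1691/6) = 1639/6 and Ps = 720/7 + (5/7)·(1691/6) = 1825/6.
Government outlay = subsidy × quantity = 31 × 1691/6 = 52421/6.

Government cost = 52421/6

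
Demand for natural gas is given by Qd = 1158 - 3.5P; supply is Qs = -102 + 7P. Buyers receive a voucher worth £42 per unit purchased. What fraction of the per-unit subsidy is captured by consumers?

Pre-subsidy: 1158 - 3.5P = -102 + 7P gives P* = 120, Q* = 738.
With the rebate, buyers effectively pay Pb = Ps − 42, where Ps is the price sellers receive.
Demand in terms of Ps becomes Qd = 1158 − 3.5(Ps − 42) = 1305 - 3.5Ps. Setting this equal to supply: 1305 - 3.5Ps = -102 + 7Ps, so Ps = 134.
Buyers pay Pb = 134 − 42 = 92; Q' = -102 + 7·134 = 836.
Buyers' price falls by P* − Pb = 120 − 92 = 28; sellers' price rises by Ps − P* = 134 − 120 = 14.
So consumers capture 28/42 = 2/3 of each unit of subsidy.

Consumer share = 2/3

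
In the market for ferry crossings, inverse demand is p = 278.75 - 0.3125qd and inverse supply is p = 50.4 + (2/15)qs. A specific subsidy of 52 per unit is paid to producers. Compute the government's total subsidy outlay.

Government cost = 3498768/107

Pre-subsidy: 278.75 - 0.3125q = 50.4 + (2/15)q gives q* = 54804/107 and p* = 12700/107.
With the subsidy, sellers receive ps = pb + 52 for each unit, where pb is the price buyers pay.
On the curves, pb = 278.75 - 0.3125q and ps = 50.4 + (2/15)q; the wedge ps − pb = 52 gives 50.4 + (2/15)q − (278.75 - 0.3125q) = 52, so q' = 67284/107.
Then pb = 278.75 − 0.3125·(67284/107) = 8800/107 and ps = 50.4 + (2/15)·(67284/107) = 14364/107.
Government outlay = subsidy × quantity = 52 × 67284/107 = 3498768/107.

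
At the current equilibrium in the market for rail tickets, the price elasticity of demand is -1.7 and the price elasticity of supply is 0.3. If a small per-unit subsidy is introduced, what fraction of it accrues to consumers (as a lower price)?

Consumer share = 0.15

For a small subsidy around the equilibrium, the benefit split depends on the relative slopes, which at a point are proportional to the elasticities.
Buyer share = εs/(εs + |εd|) = 0.3/(0.3 + 1.7) = 0.15; seller share = |εd|/(εs + |εd|) = 0.85.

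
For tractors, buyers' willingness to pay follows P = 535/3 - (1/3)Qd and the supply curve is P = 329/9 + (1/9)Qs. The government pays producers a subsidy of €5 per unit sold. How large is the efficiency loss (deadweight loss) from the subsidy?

Deadweight loss = €28.125

Pre-subsidy: 535/3 - (1/3)Q = 329/9 + (1/9)Q gives Q* = 319 and P* = 72.
With the subsidy, sellers receive Ps = Pb + 5 for each unit, where Pb is the price buyers pay.
On the curves, Pb = 535/3 - (1/3)Q and Ps = 329/9 + (1/9)Q; the wedge Ps − Pb = 5 gives 329/9 + (1/9)Q − (535/3 - (1/3)Q) = 5, so Q' = 330.25.
Then Pb = 535/3 − (1/3)·330.25 = 68.25 and Ps = 329/9 + (1/9)·330.25 = 73.25.
The subsidy expands output by 330.25 − 319 = 11.25 past the efficient level; on those units the gap between marginal cost and willingness to pay runs from 0 up to 5.
DWL = ½ × 5 × 11.25 = 28.125.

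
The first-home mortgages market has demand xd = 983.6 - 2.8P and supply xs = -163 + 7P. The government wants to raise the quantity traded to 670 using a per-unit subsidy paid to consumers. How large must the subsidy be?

Required subsidy s = 7 per unit

At x = 670, invert demand for the buyer price: Pb = (983.6 − 670)/2.8 = 112; invert supply for the seller price: Ps = (670 − (-163))/7 = 119.
The subsidy must fill the gap: s = Ps − Pb = 119 − 112 = 7.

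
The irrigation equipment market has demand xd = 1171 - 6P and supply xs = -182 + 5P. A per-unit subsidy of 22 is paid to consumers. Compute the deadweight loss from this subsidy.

Pre-subsidy: 1171 - 6P = -182 + 5P gives P* = 123, x* = 433.
With the rebate, buyers effectively pay Pb = Ps − 22, where Ps is the price sellers receive.
Demand in terms of Ps becomes xd = 1171 − 6(Ps − 22) = 1303 - 6Ps. Setting this equal to supply: 1303 - 6Ps = -182 + 5Ps, so Ps = 135.
Buyers pay Pb = 135 − 22 = 113; x' = -182 + 5·135 = 493.
The subsidy expands output by 493 − 433 = 60 past the efficient level; on those units the gap between marginal cost and willingness to pay runs from 0 up to 22.
DWL = ½ × 22 × 60 = 660.

Deadweight loss = 660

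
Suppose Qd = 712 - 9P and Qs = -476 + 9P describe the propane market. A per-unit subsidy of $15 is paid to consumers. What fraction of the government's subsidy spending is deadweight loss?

Pre-subsidy: 712 - 9P = -476 + 9P gives P* = 66, Q* = 118.
With the rebate, buyers effectively pay Pb = Ps − 15, where Ps is the price sellers receive.
Demand in terms of Ps becomes Qd = 712 − 9(Ps − 15) = 847 - 9Ps. Setting this equal to supply: 847 - 9Ps = -476 + 9Ps, so Ps = 73.5.
Buyers pay Pb = 73.5 − 15 = 58.5; Q' = -476 + 9·73.5 = 185.5.
ΔCS = ½(118 + 185.5)(66 − 58.5) = 1138.125; ΔPS = ½(118 + 185.5)(73.5 − 66) = 1138.125.
Government spending = 15 × 185.5 = 2782.5.
DWL = ½ × 15 × (185.5 − 118) = 506.25; fraction = 506.25 / 2782.5 = 135/742.

DWL / government spending = 135/742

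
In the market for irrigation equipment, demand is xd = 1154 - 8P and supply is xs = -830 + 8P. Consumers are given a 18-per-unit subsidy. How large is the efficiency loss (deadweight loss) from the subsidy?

Deadweight loss = 648

Pre-subsidy: 1154 - 8P = -830 + 8P gives P* = 124, x* = 162.
With the rebate, buyers effectively pay Pb = Ps − 18, where Ps is the price sellers receive.
Demand in terms of Ps becomes xd = 1154 − 8(Ps − 18) = 1298 - 8Ps. Setting this equal to supply: 1298 - 8Ps = -830 + 8Ps, so Ps = 133.
Buyers pay Pb = 133 − 18 = 115; x' = -830 + 8·133 = 234.
The subsidy expands output by 234 − 162 = 72 past the efficient level; on those units the gap between marginal cost and willingness to pay runs from 0 up to 18.
DWL = ½ × 18 × 72 = 648.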